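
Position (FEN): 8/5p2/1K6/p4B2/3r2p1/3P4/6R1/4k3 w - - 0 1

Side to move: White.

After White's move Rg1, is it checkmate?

After Rg1: black king on e1; in check: yes, from the white rook on g1.
Black has 3 legal replies: Kf2, Ke2, Kd2.
In check but a legal move exists → not checkmate.

no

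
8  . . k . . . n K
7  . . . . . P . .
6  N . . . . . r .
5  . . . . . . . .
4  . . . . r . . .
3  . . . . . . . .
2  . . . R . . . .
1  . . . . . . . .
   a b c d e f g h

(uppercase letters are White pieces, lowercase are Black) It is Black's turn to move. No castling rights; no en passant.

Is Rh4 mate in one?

yes

After Rh4: white king on h8; in check: yes, from the black rook on h4.
King squares — g7: attacked by Rg6; h7: attacked by Rh4; g8: attacked by Rg6.
White has no legal moves → checkmate.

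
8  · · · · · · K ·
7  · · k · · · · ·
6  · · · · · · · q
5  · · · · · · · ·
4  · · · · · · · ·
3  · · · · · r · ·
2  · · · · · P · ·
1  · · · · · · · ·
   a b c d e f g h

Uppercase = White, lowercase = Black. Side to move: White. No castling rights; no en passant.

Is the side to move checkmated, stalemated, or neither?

stalemate

White to move; white king on g8.
In check: no.
King squares — f7: attacked by Rf3; g7: attacked by Qh6; h7: attacked by Qh6; f8: attacked by Rf3; h8: attacked by Qh6.
Legal moves for White: none.
Not in check and no legal moves → stalemate.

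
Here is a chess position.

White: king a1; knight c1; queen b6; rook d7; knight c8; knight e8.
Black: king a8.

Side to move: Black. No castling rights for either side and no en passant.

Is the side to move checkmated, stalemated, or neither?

stalemate

Black to move; black king on a8.
In check: no.
King squares — a7: attacked by Qb6; b7: attacked by Qb6; b8: attacked by Qb6.
Legal moves for Black: none.
Not in check and no legal moves → stalemate.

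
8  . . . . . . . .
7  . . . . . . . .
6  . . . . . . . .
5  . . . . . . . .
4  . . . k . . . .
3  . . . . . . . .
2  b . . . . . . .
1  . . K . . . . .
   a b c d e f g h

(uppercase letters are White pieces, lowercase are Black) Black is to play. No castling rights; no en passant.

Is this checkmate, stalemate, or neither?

neither

Black to move; black king on d4.
In check: no.
Legal moves for Black: Ke5, Kd5, Kc5, Ke4, Kc4, Ke3, Kd3, Kc3, Bg8, Bf7, Be6, Bd5, Bc4, Bb3, Bb1.
Black has 15 legal moves and is not in check → neither.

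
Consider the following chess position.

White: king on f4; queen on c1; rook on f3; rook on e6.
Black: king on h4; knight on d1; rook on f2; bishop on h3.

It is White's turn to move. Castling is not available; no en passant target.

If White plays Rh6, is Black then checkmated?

After Rh6: black king on h4; in check: yes, from the white rook on h6.
King squares — g3: attacked by Rf3; h3: own bishop; g4: attacked by Kf4; g5: attacked by Kf4; h5: attacked by Rh6.
Black has no legal moves → checkmate.

yes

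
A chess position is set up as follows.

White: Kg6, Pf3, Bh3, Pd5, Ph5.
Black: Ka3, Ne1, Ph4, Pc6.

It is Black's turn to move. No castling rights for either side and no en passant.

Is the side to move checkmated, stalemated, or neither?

neither

Black to move; black king on a3.
In check: no.
Legal moves for Black: Kb4, Ka4, Kb3, Kb2, Ka2, Nxf3, Nd3, Ng2, Nc2, cxd5, c5.
Black has 11 legal moves and is not in check → neither.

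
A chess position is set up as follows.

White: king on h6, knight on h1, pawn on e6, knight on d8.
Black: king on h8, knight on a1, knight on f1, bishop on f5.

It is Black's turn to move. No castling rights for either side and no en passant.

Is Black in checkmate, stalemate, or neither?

Black to move; black king on h8.
In check: no.
Legal moves for Black: Kg8, Bh7, Bg6, Bxe6, Bg4, Be4, Bh3, Bd3, Bc2, Bb1, Ng3, Ne3, Nh2, Nd2, Nb3, Nc2.
Black has 16 legal moves and is not in check → neither.

neither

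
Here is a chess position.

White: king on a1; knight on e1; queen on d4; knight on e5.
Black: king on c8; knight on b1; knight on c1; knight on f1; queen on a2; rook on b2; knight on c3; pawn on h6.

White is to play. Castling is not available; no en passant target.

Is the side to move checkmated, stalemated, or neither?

checkmate

White to move; white king on a1.
In check: yes, from the black queen on a2.
King squares — b1: attacked by Qa2; a2: attacked by Nc1; b2: attacked by Qa2.
Legal moves for White: none.
In check with no legal moves → checkmate.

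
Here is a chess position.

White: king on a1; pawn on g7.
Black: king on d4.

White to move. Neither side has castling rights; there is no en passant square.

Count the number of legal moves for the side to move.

White to move; king on a1.
In check: no.
Legal moves: Kb2, Ka2, Kb1, g8=Q, g8=R, g8=B, g8=N.
Count: 7.

7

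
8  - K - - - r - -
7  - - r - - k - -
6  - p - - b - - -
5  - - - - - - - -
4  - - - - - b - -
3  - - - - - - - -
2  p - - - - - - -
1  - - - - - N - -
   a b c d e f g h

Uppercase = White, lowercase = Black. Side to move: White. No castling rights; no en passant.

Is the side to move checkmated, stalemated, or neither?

White to move; white king on b8.
In check: yes, from the black rook on f8.
King squares — a7: attacked by Rc7; b7: attacked by Rc7; c7: attacked by Bf4; a8: attacked by Rf8; c8: attacked by Be6.
Legal moves for White: none.
In check with no legal moves → checkmate.

checkmate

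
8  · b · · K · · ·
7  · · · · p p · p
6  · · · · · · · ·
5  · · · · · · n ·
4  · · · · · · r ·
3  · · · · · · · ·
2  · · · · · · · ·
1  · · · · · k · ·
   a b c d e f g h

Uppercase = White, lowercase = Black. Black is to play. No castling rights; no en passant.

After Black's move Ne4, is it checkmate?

After Ne4: white king on e8; in check: no.
White is not in check, so this cannot be checkmate.

no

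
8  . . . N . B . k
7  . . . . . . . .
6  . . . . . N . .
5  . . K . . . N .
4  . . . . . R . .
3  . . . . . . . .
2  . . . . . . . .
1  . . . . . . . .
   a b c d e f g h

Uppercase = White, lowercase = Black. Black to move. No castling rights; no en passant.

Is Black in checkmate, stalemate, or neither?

stalemate

Black to move; black king on h8.
In check: no.
King squares — g7: attacked by Bf8; h7: attacked by Ng5; g8: attacked by Nf6.
Legal moves for Black: none.
Not in check and no legal moves → stalemate.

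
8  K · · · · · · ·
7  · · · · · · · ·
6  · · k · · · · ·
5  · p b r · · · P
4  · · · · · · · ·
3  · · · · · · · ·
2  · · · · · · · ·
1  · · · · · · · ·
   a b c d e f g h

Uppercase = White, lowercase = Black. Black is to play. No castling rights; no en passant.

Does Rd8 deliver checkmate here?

yes

After Rd8: white king on a8; in check: yes, from the black rook on d8.
King squares — a7: attacked by Bc5; b7: attacked by Kc6; b8: attacked by Rd8.
White has no legal moves → checkmate.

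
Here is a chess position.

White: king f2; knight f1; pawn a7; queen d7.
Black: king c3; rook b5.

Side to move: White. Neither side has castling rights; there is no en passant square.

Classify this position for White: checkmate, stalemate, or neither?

White to move; white king on f2.
In check: no.
Legal moves for White include: Qe8, Qd8, Qc8+, Qh7, Qg7+, Qf7, Qe7, Qc7+, Qb7, Qe6, Qd6, Qc6+, Qf5, Qd5, Qxb5, Qg4, Qd4+, Qh3+, ... (list truncated; more exist).
White has legal moves and is not in check → neither.

neither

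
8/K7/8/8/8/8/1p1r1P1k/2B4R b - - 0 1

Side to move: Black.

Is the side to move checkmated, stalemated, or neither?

neither

Black to move; black king on h2.
In check: yes, from the white rook on h1.
Legal moves for Black: Kg2, Kxh1.
Black is in check but has 2 legal moves → neither.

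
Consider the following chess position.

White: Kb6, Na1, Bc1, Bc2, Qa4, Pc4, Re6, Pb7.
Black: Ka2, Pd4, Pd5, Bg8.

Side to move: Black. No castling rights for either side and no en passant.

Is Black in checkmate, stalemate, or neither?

Black to move; black king on a2.
In check: yes, from the white queen on a4.
King squares — a1: attacked by Qa4; b1: attacked by Bc2; b2: attacked by Bc1; a3: attacked by Bc1; b3: attacked by Na1.
Legal moves for Black: none.
In check with no legal moves → checkmate.

checkmate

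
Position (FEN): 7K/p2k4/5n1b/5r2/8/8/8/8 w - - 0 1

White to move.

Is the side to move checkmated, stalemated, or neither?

stalemate

White to move; white king on h8.
In check: no.
King squares — g7: attacked by Bh6; h7: attacked by Nf6; g8: attacked by Nf6.
Legal moves for White: none.
Not in check and no legal moves → stalemate.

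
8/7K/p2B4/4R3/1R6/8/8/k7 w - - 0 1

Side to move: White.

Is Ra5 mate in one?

yes

After Ra5: black king on a1; in check: yes, from the white rook on a5.
King squares — b1: attacked by Rb4; a2: attacked by Ra5; b2: attacked by Rb4.
Black has no legal moves → checkmate.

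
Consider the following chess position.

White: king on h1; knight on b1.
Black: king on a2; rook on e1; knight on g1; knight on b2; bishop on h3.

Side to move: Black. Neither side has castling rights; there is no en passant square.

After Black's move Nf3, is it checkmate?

After Nf3: white king on h1; in check: yes, from the black rook on e1.
King squares — g1: attacked by Re1; g2: attacked by Bh3; h2: attacked by Nf3.
White has no legal moves → checkmate.

yes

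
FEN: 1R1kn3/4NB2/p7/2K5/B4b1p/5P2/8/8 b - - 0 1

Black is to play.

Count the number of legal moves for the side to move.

Black to move; king on d8.
In check: yes, from the white rook on b8.
Legal moves: Kxe7, Kc7, Bxb8.
Count: 3.

3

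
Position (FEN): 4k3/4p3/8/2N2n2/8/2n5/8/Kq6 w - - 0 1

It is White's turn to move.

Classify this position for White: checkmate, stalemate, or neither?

White to move; white king on a1.
In check: yes, from the black queen on b1.
King squares — b1: attacked by Nc3; a2: attacked by Qb1; b2: attacked by Qb1.
Legal moves for White: none.
In check with no legal moves → checkmate.

checkmate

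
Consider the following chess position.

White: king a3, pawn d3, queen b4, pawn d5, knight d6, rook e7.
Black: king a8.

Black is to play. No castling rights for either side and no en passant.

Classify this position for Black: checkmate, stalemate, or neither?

Black to move; black king on a8.
In check: no.
King squares — a7: attacked by Re7; b7: attacked by Qb4; b8: attacked by Qb4.
Legal moves for Black: none.
Not in check and no legal moves → stalemate.

stalemate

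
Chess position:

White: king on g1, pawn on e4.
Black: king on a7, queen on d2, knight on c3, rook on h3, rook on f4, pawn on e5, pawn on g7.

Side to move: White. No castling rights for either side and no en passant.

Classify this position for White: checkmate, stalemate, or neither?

White to move; white king on g1.
In check: no.
King squares — f1: attacked by Rf4; h1: attacked by Rh3; f2: attacked by Qd2; g2: attacked by Qd2; h2: attacked by Qd2.
Legal moves for White: none.
Not in check and no legal moves → stalemate.

stalemate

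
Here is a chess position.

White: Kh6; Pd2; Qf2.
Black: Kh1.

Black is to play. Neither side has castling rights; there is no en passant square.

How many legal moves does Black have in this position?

0

Black to move; king on h1.
In check: no.
Legal moves: none.
Count: 0.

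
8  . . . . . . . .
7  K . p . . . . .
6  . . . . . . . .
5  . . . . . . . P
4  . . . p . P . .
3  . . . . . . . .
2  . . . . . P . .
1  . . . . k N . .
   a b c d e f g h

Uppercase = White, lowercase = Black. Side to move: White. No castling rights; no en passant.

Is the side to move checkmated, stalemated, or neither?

White to move; white king on a7.
In check: no.
Legal moves for White: Kb8, Ka8, Kb7, Ka6, Ng3, Ne3, Nh2, Nd2, h6, f5, f3.
White has 11 legal moves and is not in check → neither.

neither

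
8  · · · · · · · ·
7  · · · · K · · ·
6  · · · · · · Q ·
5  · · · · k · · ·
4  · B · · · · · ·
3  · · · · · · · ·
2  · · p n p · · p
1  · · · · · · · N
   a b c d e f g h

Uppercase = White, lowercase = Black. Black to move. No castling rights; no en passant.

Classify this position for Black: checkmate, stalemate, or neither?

neither

Black to move; black king on e5.
In check: no.
Legal moves for Black: Kd5, Kf4, Kd4, Ne4, Nc4, Nf3, Nb3, Nf1, Nb1, e1=Q, e1=R, e1=B, e1=N, c1=Q, c1=R, c1=B, c1=N.
Black has 17 legal moves and is not in check → neither.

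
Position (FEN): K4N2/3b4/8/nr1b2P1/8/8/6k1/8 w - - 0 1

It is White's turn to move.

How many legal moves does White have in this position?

White to move; king on a8.
In check: yes, from the black bishop on d5.
Legal moves: Ka7.
Count: 1.

1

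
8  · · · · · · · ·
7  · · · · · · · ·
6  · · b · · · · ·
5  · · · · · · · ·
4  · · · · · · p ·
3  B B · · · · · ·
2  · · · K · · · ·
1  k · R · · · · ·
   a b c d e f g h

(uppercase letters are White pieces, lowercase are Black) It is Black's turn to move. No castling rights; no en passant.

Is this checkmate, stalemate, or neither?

Black to move; black king on a1.
In check: yes, from the white rook on c1.
King squares — b1: attacked by Rc1; a2: attacked by Bb3; b2: attacked by Ba3.
Legal moves for Black: none.
In check with no legal moves → checkmate.

checkmate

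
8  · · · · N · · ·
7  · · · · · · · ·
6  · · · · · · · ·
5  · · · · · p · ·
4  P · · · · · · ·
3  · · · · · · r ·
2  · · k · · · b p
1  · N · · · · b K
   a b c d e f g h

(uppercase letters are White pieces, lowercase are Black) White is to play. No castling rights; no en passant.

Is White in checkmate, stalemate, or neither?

checkmate

White to move; white king on h1.
In check: yes, from the black bishop on g2.
King squares — g1: attacked by Ph2; g2: attacked by Rg3; h2: attacked by Bg1.
Legal moves for White: none.
In check with no legal moves → checkmate.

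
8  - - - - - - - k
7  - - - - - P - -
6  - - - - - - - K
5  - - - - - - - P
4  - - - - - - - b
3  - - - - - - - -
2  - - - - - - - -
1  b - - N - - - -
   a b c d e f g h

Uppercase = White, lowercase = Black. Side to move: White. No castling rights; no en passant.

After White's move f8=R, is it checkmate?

yes

After f8=R: black king on h8; in check: yes, from the white rook on f8.
King squares — g7: attacked by Kh6; h7: attacked by Kh6; g8: attacked by Rf8.
Black has no legal moves → checkmate.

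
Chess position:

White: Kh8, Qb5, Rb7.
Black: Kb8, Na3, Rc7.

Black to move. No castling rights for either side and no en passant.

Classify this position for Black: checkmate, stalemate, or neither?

Black to move; black king on b8.
In check: yes, from the white rook on b7.
Legal moves for Black: Kc8, Ka8, Rxb7.
Black is in check but has 3 legal moves → neither.

neither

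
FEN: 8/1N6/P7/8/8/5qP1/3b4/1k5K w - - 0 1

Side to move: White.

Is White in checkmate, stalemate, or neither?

White to move; white king on h1.
In check: yes, from the black queen on f3.
Legal moves for White: Kh2, Kg1.
White is in check but has 2 legal moves → neither.

neither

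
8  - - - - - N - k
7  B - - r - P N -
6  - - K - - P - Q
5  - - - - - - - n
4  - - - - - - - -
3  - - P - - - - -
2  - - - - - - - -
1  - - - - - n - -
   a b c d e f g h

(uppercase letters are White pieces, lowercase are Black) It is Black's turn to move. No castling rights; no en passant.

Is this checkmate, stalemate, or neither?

checkmate

Black to move; black king on h8.
In check: yes, from the white queen on h6.
King squares — g7: attacked by Pf6; h7: attacked by Qh6; g8: attacked by Pf7.
Legal moves for Black: none.
In check with no legal moves → checkmate.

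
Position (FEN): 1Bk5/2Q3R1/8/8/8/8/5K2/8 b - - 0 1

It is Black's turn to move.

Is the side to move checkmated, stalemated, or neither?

Black to move; black king on c8.
In check: yes, from the white queen on c7.
King squares — b7: attacked by Qc7; c7: attacked by Rg7; d7: attacked by Qc7; b8: attacked by Qc7; d8: attacked by Qc7.
Legal moves for Black: none.
In check with no legal moves → checkmate.

checkmate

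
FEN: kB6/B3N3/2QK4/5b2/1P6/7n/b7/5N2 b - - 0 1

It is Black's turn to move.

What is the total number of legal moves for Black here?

Black to move; king on a8.
In check: yes, from the white queen on c6.
Legal moves: none.
Count: 0.

0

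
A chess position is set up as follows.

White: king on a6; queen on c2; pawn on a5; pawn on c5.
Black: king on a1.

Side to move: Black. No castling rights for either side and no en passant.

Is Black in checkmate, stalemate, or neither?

Black to move; black king on a1.
In check: no.
King squares — b1: attacked by Qc2; a2: attacked by Qc2; b2: attacked by Qc2.
Legal moves for Black: none.
Not in check and no legal moves → stalemate.

stalemate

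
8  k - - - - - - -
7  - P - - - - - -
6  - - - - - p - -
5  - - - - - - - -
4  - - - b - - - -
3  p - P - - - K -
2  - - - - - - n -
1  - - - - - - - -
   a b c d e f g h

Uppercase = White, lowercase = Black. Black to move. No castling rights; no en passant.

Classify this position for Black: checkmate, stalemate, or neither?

neither

Black to move; black king on a8.
In check: yes, from the white pawn on b7.
King squares — a7: available; b7: available; b8: available.
Legal moves for Black: Kb8, Kxb7, Ka7.
Black is in check but has 3 legal moves → neither.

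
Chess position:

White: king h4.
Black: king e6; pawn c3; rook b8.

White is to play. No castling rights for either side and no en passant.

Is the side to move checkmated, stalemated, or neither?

White to move; white king on h4.
In check: no.
Legal moves for White: Kh5, Kg5, Kg4, Kh3, Kg3.
White has 5 legal moves and is not in check → neither.

neither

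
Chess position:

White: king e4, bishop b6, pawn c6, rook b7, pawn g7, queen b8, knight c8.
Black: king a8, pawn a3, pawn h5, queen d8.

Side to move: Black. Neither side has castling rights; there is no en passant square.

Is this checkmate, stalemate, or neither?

Black to move; black king on a8.
In check: yes, from the white queen on b8.
King squares — a7: attacked by Bb6; b7: attacked by Pc6; b8: attacked by Rb7.
Legal moves for Black: none.
In check with no legal moves → checkmate.

checkmate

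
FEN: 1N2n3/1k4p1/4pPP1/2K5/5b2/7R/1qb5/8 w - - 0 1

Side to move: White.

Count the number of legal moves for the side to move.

White to move; king on c5.
In check: no.
Legal moves: Nd7, Nc6, Na6, Kc4, Rh8, Rh7, Rh6, Rh5, Rh4, Rg3, Rf3, Re3, Rd3, Rc3, Rb3+, Ra3, Rh2, Rh1, fxg7, f7.
Count: 20.

20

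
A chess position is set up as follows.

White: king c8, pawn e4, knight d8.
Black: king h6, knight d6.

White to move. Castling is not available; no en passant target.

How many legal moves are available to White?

White to move; king on c8.
In check: yes, from the black knight on d6.
Legal moves: Kb8, Kd7, Kc7.
Count: 3.

3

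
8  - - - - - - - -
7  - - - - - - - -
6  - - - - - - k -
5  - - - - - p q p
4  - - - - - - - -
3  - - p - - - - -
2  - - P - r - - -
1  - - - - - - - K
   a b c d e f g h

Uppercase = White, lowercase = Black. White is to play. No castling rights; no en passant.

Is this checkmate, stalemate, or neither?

stalemate

White to move; white king on h1.
In check: no.
King squares — g1: attacked by Qg5; g2: attacked by Re2; h2: attacked by Re2.
Legal moves for White: none.
Not in check and no legal moves → stalemate.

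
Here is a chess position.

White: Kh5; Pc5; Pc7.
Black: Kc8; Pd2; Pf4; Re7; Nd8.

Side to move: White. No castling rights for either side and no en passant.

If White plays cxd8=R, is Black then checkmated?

After cxd8=R: black king on c8; in check: yes, from the white rook on d8.
Black has 3 legal replies: Kxd8, Kc7, Kb7.
In check but a legal move exists → not checkmate.

no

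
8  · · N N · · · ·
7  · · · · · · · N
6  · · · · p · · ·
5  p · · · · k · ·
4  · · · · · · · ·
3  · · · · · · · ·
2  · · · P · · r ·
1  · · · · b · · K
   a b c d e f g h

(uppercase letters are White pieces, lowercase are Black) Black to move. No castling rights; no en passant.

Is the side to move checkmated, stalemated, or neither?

Black to move; black king on f5.
In check: no.
Legal moves for Black include: Kg6, Ke5, Kg4, Kf4, Ke4, Rg8, Rg7, Rg6, Rg5, Rg4, Rg3, Rh2+, Rf2, Re2, Rxd2, Rg1+, Bh4, Bg3, ... (list truncated; more exist).
Black has legal moves and is not in check → neither.

neither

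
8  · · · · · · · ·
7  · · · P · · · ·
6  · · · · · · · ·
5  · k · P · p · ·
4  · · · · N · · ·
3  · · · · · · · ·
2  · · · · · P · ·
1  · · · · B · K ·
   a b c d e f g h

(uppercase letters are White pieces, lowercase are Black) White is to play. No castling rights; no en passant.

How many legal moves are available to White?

22

White to move; king on g1.
In check: no.
Legal moves: Nf6, Nd6+, Ng5, Nc5, Ng3, Nc3+, Nd2, Kh2, Kg2, Kh1, Kf1, Ba5, Bb4, Bc3, Bd2, d8=Q, d8=R, d8=B, d8=N, d6, f3, f4.
Count: 22.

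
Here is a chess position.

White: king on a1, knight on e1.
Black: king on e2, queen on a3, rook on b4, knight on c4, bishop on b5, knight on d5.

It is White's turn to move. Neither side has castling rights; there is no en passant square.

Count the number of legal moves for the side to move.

White to move; king on a1.
In check: yes, from the black queen on a3.
Legal moves: none.
Count: 0.

0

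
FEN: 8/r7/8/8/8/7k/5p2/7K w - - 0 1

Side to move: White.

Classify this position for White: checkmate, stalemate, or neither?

stalemate

White to move; white king on h1.
In check: no.
King squares — g1: attacked by Pf2; g2: attacked by Kh3; h2: attacked by Kh3.
Legal moves for White: none.
Not in check and no legal moves → stalemate.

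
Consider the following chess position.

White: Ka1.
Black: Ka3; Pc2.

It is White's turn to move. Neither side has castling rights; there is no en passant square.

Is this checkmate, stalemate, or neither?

stalemate

White to move; white king on a1.
In check: no.
King squares — b1: attacked by Pc2; a2: attacked by Ka3; b2: attacked by Ka3.
Legal moves for White: none.
Not in check and no legal moves → stalemate.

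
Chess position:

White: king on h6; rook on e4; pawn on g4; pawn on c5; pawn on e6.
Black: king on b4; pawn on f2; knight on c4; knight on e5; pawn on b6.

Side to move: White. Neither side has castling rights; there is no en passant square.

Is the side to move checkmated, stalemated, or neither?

neither

White to move; white king on h6.
In check: no.
Legal moves for White: Kh7, Kg7, Kh5, Kg5, Rxe5, Rf4, Rd4, Rxc4+, Re3, Re2, Re1, cxb6, e7, c6, g5.
White has 15 legal moves and is not in check → neither.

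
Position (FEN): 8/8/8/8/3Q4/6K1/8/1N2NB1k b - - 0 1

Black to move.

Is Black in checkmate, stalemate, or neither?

stalemate

Black to move; black king on h1.
In check: no.
King squares — g1: attacked by Qd4; g2: attacked by Ne1; h2: attacked by Kg3.
Legal moves for Black: none.
Not in check and no legal moves → stalemate.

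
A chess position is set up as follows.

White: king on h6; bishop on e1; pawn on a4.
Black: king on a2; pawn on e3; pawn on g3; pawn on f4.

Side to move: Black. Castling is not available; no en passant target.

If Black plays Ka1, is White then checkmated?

no

After Ka1: white king on h6; in check: no.
White is not in check, so this cannot be checkmate.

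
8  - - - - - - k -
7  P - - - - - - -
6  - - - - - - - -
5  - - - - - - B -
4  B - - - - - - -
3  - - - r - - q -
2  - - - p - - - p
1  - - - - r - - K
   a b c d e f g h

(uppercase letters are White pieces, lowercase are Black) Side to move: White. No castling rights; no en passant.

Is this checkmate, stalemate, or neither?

checkmate

White to move; white king on h1.
In check: yes, from the black rook on e1.
King squares — g1: attacked by Re1; g2: attacked by Qg3; h2: attacked by Qg3.
Legal moves for White: none.
In check with no legal moves → checkmate.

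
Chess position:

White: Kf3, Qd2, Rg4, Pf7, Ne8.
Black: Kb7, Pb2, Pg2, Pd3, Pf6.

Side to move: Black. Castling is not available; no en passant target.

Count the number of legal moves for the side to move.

16

Black to move; king on b7.
In check: no.
Legal moves: Kc8, Kb8, Ka8, Ka7, Kc6, Kb6, Ka6, f5, g1=Q, g1=R, g1=B, g1=N+, b1=Q, b1=R, b1=B, b1=N.
Count: 16.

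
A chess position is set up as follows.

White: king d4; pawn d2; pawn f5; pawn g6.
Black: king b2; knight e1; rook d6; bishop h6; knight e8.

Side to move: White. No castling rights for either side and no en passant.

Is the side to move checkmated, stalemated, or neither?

White to move; white king on d4.
In check: yes, from the black rook on d6.
King squares — c3: attacked by Kb2; d3: attacked by Ne1; e3: attacked by Bh6; c4: available; e4: available; c5: available; d5: attacked by Rd6; e5: available.
Legal moves for White: Ke5, Kc5, Ke4, Kc4.
White is in check but has 4 legal moves → neither.

neither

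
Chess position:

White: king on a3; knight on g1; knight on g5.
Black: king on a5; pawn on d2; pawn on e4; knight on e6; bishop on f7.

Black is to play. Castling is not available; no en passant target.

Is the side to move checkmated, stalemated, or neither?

neither

Black to move; black king on a5.
In check: no.
Legal moves for Black include: Bg8, Be8, Bg6, Bh5, Nf8, Nd8, Ng7, Nc7, Nxg5, Nc5, Nf4, Nd4, Kb6, Ka6, Kb5, e3, d1=Q, d1=R, ... (list truncated; more exist).
Black has legal moves and is not in check → neither.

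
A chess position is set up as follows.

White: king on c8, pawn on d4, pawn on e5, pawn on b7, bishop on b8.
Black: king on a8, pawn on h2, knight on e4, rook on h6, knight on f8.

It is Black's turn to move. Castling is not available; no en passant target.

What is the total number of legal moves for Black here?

0

Black to move; king on a8.
In check: yes, from the white pawn on b7.
Legal moves: none.
Count: 0.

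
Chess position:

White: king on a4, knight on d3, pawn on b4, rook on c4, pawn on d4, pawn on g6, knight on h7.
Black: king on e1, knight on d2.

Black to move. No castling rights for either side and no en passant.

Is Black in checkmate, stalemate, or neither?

neither

Black to move; black king on e1.
In check: yes, from the white knight on d3.
Legal moves for Black: Ke2, Kf1, Kd1.
Black is in check but has 3 legal moves → neither.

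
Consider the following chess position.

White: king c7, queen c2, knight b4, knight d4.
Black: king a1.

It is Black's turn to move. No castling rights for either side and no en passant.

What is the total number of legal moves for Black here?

0

Black to move; king on a1.
In check: no.
Legal moves: none.
Count: 0.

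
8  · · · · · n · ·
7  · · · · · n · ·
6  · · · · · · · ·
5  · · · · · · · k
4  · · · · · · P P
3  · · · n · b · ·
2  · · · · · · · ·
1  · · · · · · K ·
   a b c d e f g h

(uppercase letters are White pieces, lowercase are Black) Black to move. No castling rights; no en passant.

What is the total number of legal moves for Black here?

Black to move; king on h5.
In check: yes, from the white pawn on g4.
Legal moves: Kh6, Kg6, Kxh4, Kxg4, Bxg4.
Count: 5.

5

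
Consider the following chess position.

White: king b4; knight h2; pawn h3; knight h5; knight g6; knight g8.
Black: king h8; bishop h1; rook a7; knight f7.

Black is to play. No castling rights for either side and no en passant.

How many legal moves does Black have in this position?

2

Black to move; king on h8.
In check: yes, from the white knight on g6.
Legal moves: Kxg8, Kh7.
Count: 2.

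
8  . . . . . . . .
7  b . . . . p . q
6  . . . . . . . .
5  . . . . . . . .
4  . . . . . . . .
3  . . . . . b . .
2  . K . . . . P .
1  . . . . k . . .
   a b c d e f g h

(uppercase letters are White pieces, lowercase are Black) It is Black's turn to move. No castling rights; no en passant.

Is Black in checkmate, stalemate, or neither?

Black to move; black king on e1.
In check: no.
Legal moves for Black include: Qh8+, Qg8, Qg7+, Qh6, Qg6, Qh5, Qf5, Qh4, Qe4, Qh3, Qd3, Qh2, Qc2+, Qh1, Qb1+, Bb8, Bb6, Bc5, ... (list truncated; more exist).
Black has legal moves and is not in check → neither.

neither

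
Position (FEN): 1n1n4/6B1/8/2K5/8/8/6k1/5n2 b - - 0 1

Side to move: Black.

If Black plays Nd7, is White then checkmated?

After Nd7: white king on c5; in check: yes, from the black knight on d7.
White has 6 legal replies: Kd6, Kd5, Kb5, Kd4, Kc4, Kb4.
In check but a legal move exists → not checkmate.

no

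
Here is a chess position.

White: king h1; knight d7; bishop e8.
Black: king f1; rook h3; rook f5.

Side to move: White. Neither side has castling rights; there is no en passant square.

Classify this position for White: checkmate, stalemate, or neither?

White to move; white king on h1.
In check: yes, from the black rook on h3.
King squares — g1: attacked by Kf1; g2: attacked by Kf1; h2: attacked by Rh3.
Legal moves for White: none.
In check with no legal moves → checkmate.

checkmate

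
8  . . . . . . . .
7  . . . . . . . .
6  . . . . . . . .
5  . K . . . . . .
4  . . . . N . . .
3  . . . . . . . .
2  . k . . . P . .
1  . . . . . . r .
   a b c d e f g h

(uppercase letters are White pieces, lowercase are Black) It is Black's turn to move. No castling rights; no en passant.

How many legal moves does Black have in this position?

Black to move; king on b2.
In check: no.
Legal moves: Kb3, Ka3, Kc2, Ka2, Kc1, Kb1, Ka1, Rg8, Rg7, Rg6, Rg5+, Rg4, Rg3, Rg2, Rh1, Rf1, Re1, Rd1, Rc1, Rb1, Ra1.
Count: 21.

21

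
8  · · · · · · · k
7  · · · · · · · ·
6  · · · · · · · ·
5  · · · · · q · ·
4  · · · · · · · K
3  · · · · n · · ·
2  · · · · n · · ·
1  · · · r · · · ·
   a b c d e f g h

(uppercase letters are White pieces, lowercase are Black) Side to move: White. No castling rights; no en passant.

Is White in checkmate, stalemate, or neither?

White to move; white king on h4.
In check: no.
King squares — g3: attacked by Ne2; h3: attacked by Qf5; g4: attacked by Ne3; g5: attacked by Qf5; h5: attacked by Qf5.
Legal moves for White: none.
Not in check and no legal moves → stalemate.

stalemate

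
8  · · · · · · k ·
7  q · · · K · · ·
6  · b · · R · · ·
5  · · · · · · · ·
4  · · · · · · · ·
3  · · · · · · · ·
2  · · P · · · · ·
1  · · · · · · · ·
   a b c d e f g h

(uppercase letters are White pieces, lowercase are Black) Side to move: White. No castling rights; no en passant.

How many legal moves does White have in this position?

3

White to move; king on e7.
In check: yes, from the black queen on a7.
Legal moves: Ke8, Kf6, Kd6.
Count: 3.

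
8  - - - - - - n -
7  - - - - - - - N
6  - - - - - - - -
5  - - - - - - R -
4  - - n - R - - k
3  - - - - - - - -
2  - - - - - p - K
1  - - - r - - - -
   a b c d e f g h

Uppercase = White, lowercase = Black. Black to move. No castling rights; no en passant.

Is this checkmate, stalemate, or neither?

checkmate

Black to move; black king on h4.
In check: yes, from the white rook on e4.
King squares — g3: attacked by Kh2; h3: attacked by Kh2; g4: attacked by Re4; g5: attacked by Nh7; h5: attacked by Rg5.
Legal moves for Black: none.
In check with no legal moves → checkmate.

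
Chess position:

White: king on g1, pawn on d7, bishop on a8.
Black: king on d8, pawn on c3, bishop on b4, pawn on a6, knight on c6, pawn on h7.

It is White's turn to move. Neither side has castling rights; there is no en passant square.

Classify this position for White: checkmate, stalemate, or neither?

neither

White to move; white king on g1.
In check: no.
Legal moves for White: Bb7, Bxc6, Kh2, Kg2, Kf2, Kh1, Kf1.
White has 7 legal moves and is not in check → neither.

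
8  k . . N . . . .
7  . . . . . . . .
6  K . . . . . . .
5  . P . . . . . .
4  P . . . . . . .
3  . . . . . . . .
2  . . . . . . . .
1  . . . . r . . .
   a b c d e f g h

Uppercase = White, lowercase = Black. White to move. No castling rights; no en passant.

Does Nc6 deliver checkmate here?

no

After Nc6: black king on a8; in check: no.
Black is not in check, so this cannot be checkmate.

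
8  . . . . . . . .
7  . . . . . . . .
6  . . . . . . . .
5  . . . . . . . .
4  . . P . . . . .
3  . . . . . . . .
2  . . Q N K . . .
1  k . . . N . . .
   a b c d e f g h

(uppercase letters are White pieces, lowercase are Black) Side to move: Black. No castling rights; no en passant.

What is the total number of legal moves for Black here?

Black to move; king on a1.
In check: no.
Legal moves: none.
Count: 0.

0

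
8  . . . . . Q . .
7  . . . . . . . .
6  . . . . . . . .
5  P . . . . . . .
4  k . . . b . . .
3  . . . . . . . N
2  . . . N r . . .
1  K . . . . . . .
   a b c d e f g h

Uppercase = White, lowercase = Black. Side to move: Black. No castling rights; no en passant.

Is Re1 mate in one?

After Re1: white king on a1; in check: yes, from the black rook on e1.
White has 3 legal replies: Kb2, Ka2, Nb1.
In check but a legal move exists → not checkmate.

no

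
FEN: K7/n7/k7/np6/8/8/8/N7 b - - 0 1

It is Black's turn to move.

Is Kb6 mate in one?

no

After Kb6: white king on a8; in check: no.
White is not in check, so this cannot be checkmate.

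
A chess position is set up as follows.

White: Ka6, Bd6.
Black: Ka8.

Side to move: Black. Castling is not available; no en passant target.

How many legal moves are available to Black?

Black to move; king on a8.
In check: no.
Legal moves: none.
Count: 0.

0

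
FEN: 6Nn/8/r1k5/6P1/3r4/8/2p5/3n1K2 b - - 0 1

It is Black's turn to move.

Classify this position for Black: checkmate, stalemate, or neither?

Black to move; black king on c6.
In check: no.
Legal moves for Black include: Nf7, Ng6, Kd7, Kc7, Kb7, Kd6, Kb6, Kd5, Kc5, Kb5, Ra8, Ra7, Rb6, Ra5, Raa4, Ra3, Ra2, Ra1, ... (list truncated; more exist).
Black has legal moves and is not in check → neither.

neither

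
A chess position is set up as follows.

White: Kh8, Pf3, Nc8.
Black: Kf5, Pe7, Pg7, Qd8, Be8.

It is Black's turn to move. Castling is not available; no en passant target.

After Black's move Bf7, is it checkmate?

no

After Bf7: white king on h8; in check: yes, from the black queen on d8.
White has 2 legal replies: Kh7, Kxg7.
In check but a legal move exists → not checkmate.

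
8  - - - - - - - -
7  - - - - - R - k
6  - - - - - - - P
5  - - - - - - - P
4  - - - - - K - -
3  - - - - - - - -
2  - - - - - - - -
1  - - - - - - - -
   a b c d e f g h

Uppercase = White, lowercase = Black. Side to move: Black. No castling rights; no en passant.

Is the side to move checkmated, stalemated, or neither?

neither

Black to move; black king on h7.
In check: yes, from the white rook on f7.
Legal moves for Black: Kh8, Kg8, Kxh6.
Black is in check but has 3 legal moves → neither.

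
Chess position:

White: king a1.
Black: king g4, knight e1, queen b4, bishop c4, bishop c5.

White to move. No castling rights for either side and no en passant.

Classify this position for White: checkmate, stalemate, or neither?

stalemate

White to move; white king on a1.
In check: no.
King squares — b1: attacked by Qb4; a2: attacked by Bc4; b2: attacked by Qb4.
Legal moves for White: none.
Not in check and no legal moves → stalemate.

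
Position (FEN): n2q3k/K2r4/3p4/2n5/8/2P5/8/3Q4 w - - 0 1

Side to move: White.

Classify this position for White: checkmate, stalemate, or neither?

checkmate

White to move; white king on a7.
In check: yes, from the black rook on d7.
King squares — a6: attacked by Nc5; b6: attacked by Na8; b7: attacked by Nc5; a8: attacked by Qd8; b8: attacked by Qd8.
Legal moves for White: none.
In check with no legal moves → checkmate.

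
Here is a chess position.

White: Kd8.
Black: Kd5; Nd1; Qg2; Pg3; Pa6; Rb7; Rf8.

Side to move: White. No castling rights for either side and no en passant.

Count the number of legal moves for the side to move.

0

White to move; king on d8.
In check: yes, from the black rook on f8.
Legal moves: none.
Count: 0.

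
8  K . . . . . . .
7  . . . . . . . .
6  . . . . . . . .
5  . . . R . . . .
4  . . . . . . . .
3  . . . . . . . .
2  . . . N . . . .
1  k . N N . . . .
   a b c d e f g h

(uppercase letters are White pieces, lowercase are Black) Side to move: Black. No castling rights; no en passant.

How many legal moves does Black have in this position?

0

Black to move; king on a1.
In check: no.
Legal moves: none.
Count: 0.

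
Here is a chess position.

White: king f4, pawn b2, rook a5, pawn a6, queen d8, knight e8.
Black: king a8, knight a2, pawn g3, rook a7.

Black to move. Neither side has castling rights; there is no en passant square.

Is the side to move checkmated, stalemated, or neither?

checkmate

Black to move; black king on a8.
In check: yes, from the white queen on d8.
King squares — a7: own rook; b7: attacked by Pa6; b8: attacked by Qd8.
Legal moves for Black: none.
In check with no legal moves → checkmate.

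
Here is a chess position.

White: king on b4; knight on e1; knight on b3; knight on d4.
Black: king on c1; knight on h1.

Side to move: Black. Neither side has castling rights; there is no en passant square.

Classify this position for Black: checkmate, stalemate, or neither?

neither

Black to move; black king on c1.
In check: yes, from the white knight on b3.
King squares — b1: available; d1: available; b2: available; c2: attacked by Ne1; d2: attacked by Nb3.
Legal moves for Black: Kb2, Kd1, Kb1.
Black is in check but has 3 legal moves → neither.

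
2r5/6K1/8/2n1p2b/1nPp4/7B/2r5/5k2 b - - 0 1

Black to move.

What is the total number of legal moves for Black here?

5

Black to move; king on f1.
In check: yes, from the white bishop on h3.
Legal moves: Kf2, Ke2, Kg1, Ke1, Rg2+.
Count: 5.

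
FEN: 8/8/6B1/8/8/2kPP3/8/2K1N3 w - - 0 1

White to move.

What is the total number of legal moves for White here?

13

White to move; king on c1.
In check: no.
Legal moves: Be8, Bh7, Bf7, Bh5, Bf5, Be4, Nf3, Ng2, Nc2, Kd1, Kb1, e4, d4.
Count: 13.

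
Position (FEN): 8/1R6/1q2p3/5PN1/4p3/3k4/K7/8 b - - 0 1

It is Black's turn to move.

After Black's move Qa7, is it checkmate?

After Qa7: white king on a2; in check: yes, from the black queen on a7.
White has 4 legal replies: Kb3, Kb2, Kb1, Rxa7.
In check but a legal move exists → not checkmate.

no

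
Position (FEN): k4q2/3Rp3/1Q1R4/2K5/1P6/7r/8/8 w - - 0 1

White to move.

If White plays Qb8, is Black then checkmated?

After Qb8: black king on a8; in check: yes, from the white queen on b8.
Black has 2 legal replies: Kxb8, Qxb8.
In check but a legal move exists → not checkmate.

no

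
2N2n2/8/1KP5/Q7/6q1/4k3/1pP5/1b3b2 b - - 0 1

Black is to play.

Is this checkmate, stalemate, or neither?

neither

Black to move; black king on e3.
In check: no.
Legal moves for Black include: Nh7, Nd7+, Ng6, Ne6, Qg8, Qxc8, Qg7, Qd7, Qg6, Qe6, Qh5, Qg5, Qf5, Qh4, Qf4, Qe4, Qd4+, Qc4, ... (list truncated; more exist).
Black has legal moves and is not in check → neither.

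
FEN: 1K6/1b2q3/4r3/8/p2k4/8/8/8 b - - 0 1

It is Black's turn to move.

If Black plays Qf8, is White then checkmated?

no

After Qf8: white king on b8; in check: yes, from the black queen on f8.
White has 3 legal replies: Kc7, Kxb7, Ka7.
In check but a legal move exists → not checkmate.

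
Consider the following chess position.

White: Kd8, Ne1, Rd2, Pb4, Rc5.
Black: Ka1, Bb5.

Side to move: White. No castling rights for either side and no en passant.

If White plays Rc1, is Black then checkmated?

After Rc1: black king on a1; in check: yes, from the white rook on c1.
King squares — b1: attacked by Rc1; a2: attacked by Rd2; b2: attacked by Rd2.
Black has no legal moves → checkmate.

yes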